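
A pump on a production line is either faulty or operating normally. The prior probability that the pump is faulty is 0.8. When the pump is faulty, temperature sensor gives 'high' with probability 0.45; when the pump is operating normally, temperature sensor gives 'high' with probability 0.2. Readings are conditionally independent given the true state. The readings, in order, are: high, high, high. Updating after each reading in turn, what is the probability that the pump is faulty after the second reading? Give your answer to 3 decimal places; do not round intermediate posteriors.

0.953

After 'high': P(faulty) = 0.45·0.8000 / (0.45·0.8000 + 0.2·0.2000) ≈ 0.9000
After 'high': P(faulty) = 0.45·0.9000 / (0.45·0.9000 + 0.2·0.1000) ≈ 0.9529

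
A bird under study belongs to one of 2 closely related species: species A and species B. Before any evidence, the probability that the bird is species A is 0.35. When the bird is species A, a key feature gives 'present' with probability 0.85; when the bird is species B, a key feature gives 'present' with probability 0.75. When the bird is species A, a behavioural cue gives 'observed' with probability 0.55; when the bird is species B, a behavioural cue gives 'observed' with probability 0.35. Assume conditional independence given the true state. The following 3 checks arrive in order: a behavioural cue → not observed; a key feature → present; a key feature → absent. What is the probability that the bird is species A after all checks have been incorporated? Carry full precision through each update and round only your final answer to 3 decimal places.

0.202

After a behavioural cue='not observed': P(species A) = 0.45·0.3500 / (0.45·0.3500 + 0.65·0.6500) ≈ 0.2716
After a key feature='present': P(species A) = 0.85·0.2716 / (0.85·0.2716 + 0.75·0.7284) ≈ 0.2970
After a key feature='absent': P(species A) = 0.15·0.2970 / (0.15·0.2970 + 0.25·0.7030) ≈ 0.2022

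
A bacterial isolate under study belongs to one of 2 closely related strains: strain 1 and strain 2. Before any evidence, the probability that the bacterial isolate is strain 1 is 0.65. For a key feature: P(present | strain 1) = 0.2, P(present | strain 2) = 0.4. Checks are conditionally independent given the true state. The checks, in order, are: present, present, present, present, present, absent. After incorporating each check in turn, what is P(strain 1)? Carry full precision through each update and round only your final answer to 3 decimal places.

0.072

After 'present': P(strain 1) = 0.2·0.6500 / (0.2·0.6500 + 0.4·0.3500) ≈ 0.4815
After 'present': P(strain 1) = 0.2·0.4815 / (0.2·0.4815 + 0.4·0.5185) ≈ 0.3171
After 'present': P(strain 1) = 0.2·0.3171 / (0.2·0.3171 + 0.4·0.6829) ≈ 0.1884
After 'present': P(strain 1) = 0.2·0.1884 / (0.2·0.1884 + 0.4·0.8116) ≈ 0.1040
After 'present': P(strain 1) = 0.2·0.1040 / (0.2·0.1040 + 0.4·0.8960) ≈ 0.0549
After 'absent': P(strain 1) = 0.8·0.0549 / (0.8·0.0549 + 0.6·0.9451) ≈ 0.0718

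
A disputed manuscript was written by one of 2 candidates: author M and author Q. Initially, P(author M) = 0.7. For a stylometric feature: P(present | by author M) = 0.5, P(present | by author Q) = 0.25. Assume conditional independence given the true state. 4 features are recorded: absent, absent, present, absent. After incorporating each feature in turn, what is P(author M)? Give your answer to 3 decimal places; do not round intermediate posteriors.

After 'absent': P(author M) = 0.5·0.7000 / (0.5·0.7000 + 0.75·0.3000) ≈ 0.6087
After 'absent': P(author M) = 0.5·0.6087 / (0.5·0.6087 + 0.75·0.3913) ≈ 0.5091
After 'present': P(author M) = 0.5·0.5091 / (0.5·0.5091 + 0.25·0.4909) ≈ 0.6747
After 'absent': P(author M) = 0.5·0.6747 / (0.5·0.6747 + 0.75·0.3253) ≈ 0.5803

0.580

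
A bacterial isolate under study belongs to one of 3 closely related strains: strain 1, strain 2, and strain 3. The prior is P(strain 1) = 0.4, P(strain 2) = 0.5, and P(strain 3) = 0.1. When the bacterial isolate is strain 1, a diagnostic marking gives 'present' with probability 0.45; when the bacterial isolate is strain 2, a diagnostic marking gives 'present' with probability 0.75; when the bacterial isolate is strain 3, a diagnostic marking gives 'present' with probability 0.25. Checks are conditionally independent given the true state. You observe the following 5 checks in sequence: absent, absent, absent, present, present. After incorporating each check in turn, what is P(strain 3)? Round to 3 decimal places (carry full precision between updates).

After 'absent': normaliser = 0.55·0.4000 + 0.25·0.5000 + 0.75·0.1000; P(strain 1) ≈ 0.5238, P(strain 2) ≈ 0.2976, P(strain 3) ≈ 0.1786
After 'absent': normaliser = 0.55·0.5238 + 0.25·0.2976 + 0.75·0.1786; P(strain 1) ≈ 0.5803, P(strain 2) ≈ 0.1499, P(strain 3) ≈ 0.2698
After 'absent': normaliser = 0.55·0.5803 + 0.25·0.1499 + 0.75·0.2698; P(strain 1) ≈ 0.5710, P(strain 2) ≈ 0.0670, P(strain 3) ≈ 0.3620
After 'present': normaliser = 0.45·0.5710 + 0.75·0.0670 + 0.25·0.3620; P(strain 1) ≈ 0.6461, P(strain 2) ≈ 0.1264, P(strain 3) ≈ 0.2275
After 'present': normaliser = 0.45·0.6461 + 0.75·0.1264 + 0.25·0.2275; P(strain 1) ≈ 0.6571, P(strain 2) ≈ 0.2143, P(strain 3) ≈ 0.1286

0.129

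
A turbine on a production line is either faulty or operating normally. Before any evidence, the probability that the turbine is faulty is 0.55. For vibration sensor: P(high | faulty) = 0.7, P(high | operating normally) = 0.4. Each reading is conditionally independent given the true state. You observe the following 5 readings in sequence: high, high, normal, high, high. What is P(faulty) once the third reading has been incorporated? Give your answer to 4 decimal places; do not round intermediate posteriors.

0.6518

After 'high': P(faulty) = 0.7·0.5500 / (0.7·0.5500 + 0.4·0.4500) ≈ 0.6814
After 'high': P(faulty) = 0.7·0.6814 / (0.7·0.6814 + 0.4·0.3186) ≈ 0.7892
After 'normal': P(faulty) = 0.3·0.7892 / (0.3·0.7892 + 0.6·0.2108) ≈ 0.6518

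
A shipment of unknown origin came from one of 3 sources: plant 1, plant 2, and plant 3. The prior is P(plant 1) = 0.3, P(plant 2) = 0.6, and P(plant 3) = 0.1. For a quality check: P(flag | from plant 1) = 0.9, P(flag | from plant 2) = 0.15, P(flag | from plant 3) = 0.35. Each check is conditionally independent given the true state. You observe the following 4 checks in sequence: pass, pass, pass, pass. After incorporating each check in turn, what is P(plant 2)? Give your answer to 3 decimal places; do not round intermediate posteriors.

After 'pass': normaliser = 0.1·0.3000 + 0.85·0.6000 + 0.65·0.1000; P(plant 1) ≈ 0.0496, P(plant 2) ≈ 0.8430, P(plant 3) ≈ 0.1074
After 'pass': normaliser = 0.1·0.0496 + 0.85·0.8430 + 0.65·0.1074; P(plant 1) ≈ 0.0063, P(plant 2) ≈ 0.9055, P(plant 3) ≈ 0.0883
After 'pass': normaliser = 0.1·0.0063 + 0.85·0.9055 + 0.65·0.0883; P(plant 1) ≈ 0.0008, P(plant 2) ≈ 0.9299, P(plant 3) ≈ 0.0693
After 'pass': normaliser = 0.1·0.0008 + 0.85·0.9299 + 0.65·0.0693; P(plant 1) ≈ 0.0001, P(plant 2) ≈ 0.9460, P(plant 3) ≈ 0.0539

0.946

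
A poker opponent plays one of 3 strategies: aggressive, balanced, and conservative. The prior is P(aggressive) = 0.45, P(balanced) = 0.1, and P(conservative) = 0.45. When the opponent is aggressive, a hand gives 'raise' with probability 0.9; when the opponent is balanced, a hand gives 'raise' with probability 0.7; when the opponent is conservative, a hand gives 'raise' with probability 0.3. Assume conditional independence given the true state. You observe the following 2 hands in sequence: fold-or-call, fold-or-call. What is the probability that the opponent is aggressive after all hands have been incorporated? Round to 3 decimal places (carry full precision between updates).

Apply Bayes' rule sequentially, carrying P(aggressive) forward.
After 'fold-or-call': normaliser = 0.1·0.4500 + 0.3·0.1000 + 0.7·0.4500; P(aggressive) ≈ 0.1154, P(balanced) ≈ 0.0769, P(conservative) ≈ 0.8077
After 'fold-or-call': normaliser = 0.1·0.1154 + 0.3·0.0769 + 0.7·0.8077; P(aggressive) ≈ 0.0192, P(balanced) ≈ 0.0385, P(conservative) ≈ 0.9423

0.019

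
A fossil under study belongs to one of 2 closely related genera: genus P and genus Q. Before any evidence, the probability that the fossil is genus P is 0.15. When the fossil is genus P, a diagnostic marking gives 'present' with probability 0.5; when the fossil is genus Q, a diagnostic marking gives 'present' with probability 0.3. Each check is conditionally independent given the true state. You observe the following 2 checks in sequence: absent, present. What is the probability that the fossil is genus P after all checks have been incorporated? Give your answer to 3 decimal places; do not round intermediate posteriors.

After 'absent': P(genus P) = 0.5·0.1500 / (0.5·0.1500 + 0.7·0.8500) ≈ 0.1119
After 'present': P(genus P) = 0.5·0.1119 / (0.5·0.1119 + 0.3·0.8881) ≈ 0.1736

0.174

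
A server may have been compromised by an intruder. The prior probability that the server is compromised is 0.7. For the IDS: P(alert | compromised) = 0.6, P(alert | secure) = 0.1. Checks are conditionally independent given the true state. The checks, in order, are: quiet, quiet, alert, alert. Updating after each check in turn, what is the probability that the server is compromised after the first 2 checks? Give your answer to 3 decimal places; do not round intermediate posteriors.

0.315

After 'quiet': P(compromised) = 0.4·0.7000 / (0.4·0.7000 + 0.9·0.3000) ≈ 0.5091
After 'quiet': P(compromised) = 0.4·0.5091 / (0.4·0.5091 + 0.9·0.4909) ≈ 0.3155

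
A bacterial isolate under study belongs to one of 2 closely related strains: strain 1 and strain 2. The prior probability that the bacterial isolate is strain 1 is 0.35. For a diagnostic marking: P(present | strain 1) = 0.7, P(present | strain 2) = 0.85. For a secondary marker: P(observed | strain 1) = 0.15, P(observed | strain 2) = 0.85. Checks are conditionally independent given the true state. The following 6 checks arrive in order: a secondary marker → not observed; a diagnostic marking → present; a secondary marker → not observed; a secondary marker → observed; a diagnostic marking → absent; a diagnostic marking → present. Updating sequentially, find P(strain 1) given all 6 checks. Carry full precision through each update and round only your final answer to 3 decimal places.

0.805

After a secondary marker='not observed': P(strain 1) = 0.85·0.3500 / (0.85·0.3500 + 0.15·0.6500) ≈ 0.7532
After a diagnostic marking='present': P(strain 1) = 0.7·0.7532 / (0.7·0.7532 + 0.85·0.2468) ≈ 0.7153
After a secondary marker='not observed': P(strain 1) = 0.85·0.7153 / (0.85·0.7153 + 0.15·0.2847) ≈ 0.9344
After a secondary marker='observed': P(strain 1) = 0.15·0.9344 / (0.15·0.9344 + 0.85·0.0656) ≈ 0.7153
After a diagnostic marking='absent': P(strain 1) = 0.3·0.7153 / (0.3·0.7153 + 0.15·0.2847) ≈ 0.8340
After a diagnostic marking='present': P(strain 1) = 0.7·0.8340 / (0.7·0.8340 + 0.85·0.1660) ≈ 0.8054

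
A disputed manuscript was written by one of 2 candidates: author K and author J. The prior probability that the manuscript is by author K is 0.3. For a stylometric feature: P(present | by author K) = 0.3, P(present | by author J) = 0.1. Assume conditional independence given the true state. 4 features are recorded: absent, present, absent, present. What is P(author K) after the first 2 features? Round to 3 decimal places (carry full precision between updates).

After 'absent': P(author K) = 0.7·0.3000 / (0.7·0.3000 + 0.9·0.7000) ≈ 0.2500
After 'present': P(author K) = 0.3·0.2500 / (0.3·0.2500 + 0.1·0.7500) ≈ 0.5000

0.500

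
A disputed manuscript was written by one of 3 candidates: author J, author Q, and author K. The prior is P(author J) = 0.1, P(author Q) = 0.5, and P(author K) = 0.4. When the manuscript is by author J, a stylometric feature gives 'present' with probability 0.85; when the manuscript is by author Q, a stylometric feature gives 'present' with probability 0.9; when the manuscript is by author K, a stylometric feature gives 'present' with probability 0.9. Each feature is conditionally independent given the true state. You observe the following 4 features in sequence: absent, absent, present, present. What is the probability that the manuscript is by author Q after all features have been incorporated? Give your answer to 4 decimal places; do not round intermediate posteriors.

0.4543

After 'absent': normaliser = 0.15·0.1000 + 0.1·0.5000 + 0.1·0.4000; P(author J) ≈ 0.1429, P(author Q) ≈ 0.4762, P(author K) ≈ 0.3810
After 'absent': normaliser = 0.15·0.1429 + 0.1·0.4762 + 0.1·0.3810; P(author J) ≈ 0.2000, P(author Q) ≈ 0.4444, P(author K) ≈ 0.3556
After 'present': normaliser = 0.85·0.2000 + 0.9·0.4444 + 0.9·0.3556; P(author J) ≈ 0.1910, P(author Q) ≈ 0.4494, P(author K) ≈ 0.3596
After 'present': normaliser = 0.85·0.1910 + 0.9·0.4494 + 0.9·0.3596; P(author J) ≈ 0.1823, P(author Q) ≈ 0.4543, P(author K) ≈ 0.3634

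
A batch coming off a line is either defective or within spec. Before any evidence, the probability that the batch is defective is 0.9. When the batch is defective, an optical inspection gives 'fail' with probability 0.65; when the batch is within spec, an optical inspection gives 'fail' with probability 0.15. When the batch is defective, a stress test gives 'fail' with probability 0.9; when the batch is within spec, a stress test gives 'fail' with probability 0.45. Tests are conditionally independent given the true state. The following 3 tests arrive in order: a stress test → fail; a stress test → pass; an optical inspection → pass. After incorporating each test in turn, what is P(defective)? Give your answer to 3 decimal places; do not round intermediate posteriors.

0.574

Apply Bayes' rule sequentially, carrying P(defective) forward.
After a stress test='fail': P(defective) = 0.9·0.9000 / (0.9·0.9000 + 0.45·0.1000) ≈ 0.9474
After a stress test='pass': P(defective) = 0.1·0.9474 / (0.1·0.9474 + 0.55·0.0526) ≈ 0.7660
After an optical inspection='pass': P(defective) = 0.35·0.7660 / (0.35·0.7660 + 0.85·0.2340) ≈ 0.5740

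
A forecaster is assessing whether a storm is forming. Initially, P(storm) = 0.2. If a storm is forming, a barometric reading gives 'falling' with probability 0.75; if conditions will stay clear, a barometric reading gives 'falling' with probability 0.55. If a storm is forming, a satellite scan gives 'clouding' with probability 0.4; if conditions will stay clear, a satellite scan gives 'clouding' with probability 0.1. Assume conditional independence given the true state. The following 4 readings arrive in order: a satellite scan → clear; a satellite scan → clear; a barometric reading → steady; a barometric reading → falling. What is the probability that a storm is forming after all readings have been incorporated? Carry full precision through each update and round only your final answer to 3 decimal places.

After a satellite scan='clear': P(storm) = 0.6·0.2000 / (0.6·0.2000 + 0.9·0.8000) ≈ 0.1429
After a satellite scan='clear': P(storm) = 0.6·0.1429 / (0.6·0.1429 + 0.9·0.8571) ≈ 0.1000
After a barometric reading='steady': P(storm) = 0.25·0.1000 / (0.25·0.1000 + 0.45·0.9000) ≈ 0.0581
After a barometric reading='falling': P(storm) = 0.75·0.0581 / (0.75·0.0581 + 0.55·0.9419) ≈ 0.0776

0.078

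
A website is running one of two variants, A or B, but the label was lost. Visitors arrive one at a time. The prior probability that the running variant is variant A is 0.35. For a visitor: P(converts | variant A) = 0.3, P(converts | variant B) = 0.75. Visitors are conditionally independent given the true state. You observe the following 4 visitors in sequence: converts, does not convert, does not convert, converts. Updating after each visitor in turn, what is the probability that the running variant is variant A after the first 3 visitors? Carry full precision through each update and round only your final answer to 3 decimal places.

0.628

Apply Bayes' rule sequentially, carrying P(A) forward.
After 'converts': P(A) = 0.3·0.3500 / (0.3·0.3500 + 0.75·0.6500) ≈ 0.1772
After 'does not convert': P(A) = 0.7·0.1772 / (0.7·0.1772 + 0.25·0.8228) ≈ 0.3762
After 'does not convert': P(A) = 0.7·0.3762 / (0.7·0.3762 + 0.25·0.6238) ≈ 0.6281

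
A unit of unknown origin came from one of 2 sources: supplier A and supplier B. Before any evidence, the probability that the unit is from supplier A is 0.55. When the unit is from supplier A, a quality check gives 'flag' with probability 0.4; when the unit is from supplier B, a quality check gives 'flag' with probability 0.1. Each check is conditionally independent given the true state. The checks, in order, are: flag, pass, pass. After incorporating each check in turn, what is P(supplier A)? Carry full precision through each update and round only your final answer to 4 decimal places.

0.6848

After 'flag': P(supplier A) = 0.4·0.5500 / (0.4·0.5500 + 0.1·0.4500) ≈ 0.8302
After 'pass': P(supplier A) = 0.6·0.8302 / (0.6·0.8302 + 0.9·0.1698) ≈ 0.7652
After 'pass': P(supplier A) = 0.6·0.7652 / (0.6·0.7652 + 0.9·0.2348) ≈ 0.6848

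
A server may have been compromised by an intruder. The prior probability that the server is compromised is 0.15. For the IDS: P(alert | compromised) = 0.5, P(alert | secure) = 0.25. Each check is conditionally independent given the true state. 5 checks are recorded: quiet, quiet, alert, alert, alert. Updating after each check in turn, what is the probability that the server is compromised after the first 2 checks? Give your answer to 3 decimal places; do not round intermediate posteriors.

After 'quiet': P(compromised) = 0.5·0.1500 / (0.5·0.1500 + 0.75·0.8500) ≈ 0.1053
After 'quiet': P(compromised) = 0.5·0.1053 / (0.5·0.1053 + 0.75·0.8947) ≈ 0.0727

0.073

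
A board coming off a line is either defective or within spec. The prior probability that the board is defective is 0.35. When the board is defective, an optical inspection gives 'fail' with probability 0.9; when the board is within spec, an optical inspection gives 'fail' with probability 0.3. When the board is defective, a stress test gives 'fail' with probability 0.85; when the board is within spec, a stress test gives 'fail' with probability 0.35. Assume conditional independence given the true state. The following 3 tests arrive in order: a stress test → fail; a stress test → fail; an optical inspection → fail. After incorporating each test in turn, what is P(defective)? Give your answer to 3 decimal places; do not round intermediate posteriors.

After a stress test='fail': P(defective) = 0.85·0.3500 / (0.85·0.3500 + 0.35·0.6500) ≈ 0.5667
After a stress test='fail': P(defective) = 0.85·0.5667 / (0.85·0.5667 + 0.35·0.4333) ≈ 0.7605
After an optical inspection='fail': P(defective) = 0.9·0.7605 / (0.9·0.7605 + 0.3·0.2395) ≈ 0.9050

0.905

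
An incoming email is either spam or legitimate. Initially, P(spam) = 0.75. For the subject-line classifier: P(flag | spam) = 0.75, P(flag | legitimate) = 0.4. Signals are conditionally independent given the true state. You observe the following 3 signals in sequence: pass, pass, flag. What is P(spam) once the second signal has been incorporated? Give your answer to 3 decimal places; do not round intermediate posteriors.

0.342

Apply Bayes' rule sequentially, carrying P(spam) forward.
After 'pass': P(spam) = 0.25·0.7500 / (0.25·0.7500 + 0.6·0.2500) ≈ 0.5556
After 'pass': P(spam) = 0.25·0.5556 / (0.25·0.5556 + 0.6·0.4444) ≈ 0.3425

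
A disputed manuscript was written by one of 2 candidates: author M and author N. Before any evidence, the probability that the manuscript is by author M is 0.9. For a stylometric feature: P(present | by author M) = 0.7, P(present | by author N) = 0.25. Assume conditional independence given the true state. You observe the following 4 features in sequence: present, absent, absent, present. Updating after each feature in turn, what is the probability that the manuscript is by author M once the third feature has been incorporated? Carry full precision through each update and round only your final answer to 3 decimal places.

0.801

After 'present': P(author M) = 0.7·0.9000 / (0.7·0.9000 + 0.25·0.1000) ≈ 0.9618
After 'absent': P(author M) = 0.3·0.9618 / (0.3·0.9618 + 0.75·0.0382) ≈ 0.9097
After 'absent': P(author M) = 0.3·0.9097 / (0.3·0.9097 + 0.75·0.0903) ≈ 0.8013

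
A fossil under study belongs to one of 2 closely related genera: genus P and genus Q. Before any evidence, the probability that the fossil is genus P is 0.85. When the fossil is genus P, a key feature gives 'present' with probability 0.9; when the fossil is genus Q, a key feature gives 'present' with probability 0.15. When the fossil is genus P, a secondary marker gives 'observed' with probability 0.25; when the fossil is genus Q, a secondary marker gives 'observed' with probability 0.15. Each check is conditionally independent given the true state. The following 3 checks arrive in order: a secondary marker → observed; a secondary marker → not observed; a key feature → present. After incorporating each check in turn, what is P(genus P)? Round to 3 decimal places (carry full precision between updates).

After a secondary marker='observed': P(genus P) = 0.25·0.8500 / (0.25·0.8500 + 0.15·0.1500) ≈ 0.9043
After a secondary marker='not observed': P(genus P) = 0.75·0.9043 / (0.75·0.9043 + 0.85·0.0957) ≈ 0.8929
After a key feature='present': P(genus P) = 0.9·0.8929 / (0.9·0.8929 + 0.15·0.1071) ≈ 0.9804

0.980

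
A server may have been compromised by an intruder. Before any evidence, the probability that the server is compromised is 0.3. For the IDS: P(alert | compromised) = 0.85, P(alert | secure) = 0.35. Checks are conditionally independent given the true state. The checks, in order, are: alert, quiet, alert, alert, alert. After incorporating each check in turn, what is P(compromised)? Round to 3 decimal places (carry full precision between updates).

After 'alert': P(compromised) = 0.85·0.3000 / (0.85·0.3000 + 0.35·0.7000) ≈ 0.5100
After 'quiet': P(compromised) = 0.15·0.5100 / (0.15·0.5100 + 0.65·0.4900) ≈ 0.1937
After 'alert': P(compromised) = 0.85·0.1937 / (0.85·0.1937 + 0.35·0.8063) ≈ 0.3684
After 'alert': P(compromised) = 0.85·0.3684 / (0.85·0.3684 + 0.35·0.6316) ≈ 0.5862
After 'alert': P(compromised) = 0.85·0.5862 / (0.85·0.5862 + 0.35·0.4138) ≈ 0.7748

0.775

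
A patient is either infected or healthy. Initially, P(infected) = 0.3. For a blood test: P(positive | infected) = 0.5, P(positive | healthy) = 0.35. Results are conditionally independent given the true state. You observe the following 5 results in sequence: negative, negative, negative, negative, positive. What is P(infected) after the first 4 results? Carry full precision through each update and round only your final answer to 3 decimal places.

After 'negative': P(infected) = 0.5·0.3000 / (0.5·0.3000 + 0.65·0.7000) ≈ 0.2479
After 'negative': P(infected) = 0.5·0.2479 / (0.5·0.2479 + 0.65·0.7521) ≈ 0.2023
After 'negative': P(infected) = 0.5·0.2023 / (0.5·0.2023 + 0.65·0.7977) ≈ 0.1632
After 'negative': P(infected) = 0.5·0.1632 / (0.5·0.1632 + 0.65·0.8368) ≈ 0.1305

0.130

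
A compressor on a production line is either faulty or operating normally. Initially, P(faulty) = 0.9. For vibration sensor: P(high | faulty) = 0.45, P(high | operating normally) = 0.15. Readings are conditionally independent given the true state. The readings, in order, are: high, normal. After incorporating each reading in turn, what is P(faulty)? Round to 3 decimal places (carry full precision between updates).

Each posterior becomes the prior for the next update.
After 'high': P(faulty) = 0.45·0.9000 / (0.45·0.9000 + 0.15·0.1000) ≈ 0.9643
After 'normal': P(faulty) = 0.55·0.9643 / (0.55·0.9643 + 0.85·0.0357) ≈ 0.9459

0.946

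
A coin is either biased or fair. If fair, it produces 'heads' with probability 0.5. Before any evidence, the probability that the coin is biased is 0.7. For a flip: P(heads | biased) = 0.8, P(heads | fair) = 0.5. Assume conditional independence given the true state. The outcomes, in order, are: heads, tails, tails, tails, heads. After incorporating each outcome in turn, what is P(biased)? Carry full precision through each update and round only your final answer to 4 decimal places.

Each posterior becomes the prior for the next update.
After 'heads': P(biased) = 0.8·0.7000 / (0.8·0.7000 + 0.5·0.3000) ≈ 0.7887
After 'tails': P(biased) = 0.2·0.7887 / (0.2·0.7887 + 0.5·0.2113) ≈ 0.5989
After 'tails': P(biased) = 0.2·0.5989 / (0.2·0.5989 + 0.5·0.4011) ≈ 0.3740
After 'tails': P(biased) = 0.2·0.3740 / (0.2·0.3740 + 0.5·0.6260) ≈ 0.1929
After 'heads': P(biased) = 0.8·0.1929 / (0.8·0.1929 + 0.5·0.8071) ≈ 0.2766

0.2766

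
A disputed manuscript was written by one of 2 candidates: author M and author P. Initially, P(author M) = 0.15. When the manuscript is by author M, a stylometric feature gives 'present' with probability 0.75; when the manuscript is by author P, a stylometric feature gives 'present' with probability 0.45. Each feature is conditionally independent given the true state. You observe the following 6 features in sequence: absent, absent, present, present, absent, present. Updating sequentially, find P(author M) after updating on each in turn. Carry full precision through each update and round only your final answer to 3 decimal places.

After 'absent': P(author M) = 0.25·0.1500 / (0.25·0.1500 + 0.55·0.8500) ≈ 0.0743
After 'absent': P(author M) = 0.25·0.0743 / (0.25·0.0743 + 0.55·0.9257) ≈ 0.0352
After 'present': P(author M) = 0.75·0.0352 / (0.75·0.0352 + 0.45·0.9648) ≈ 0.0573
After 'present': P(author M) = 0.75·0.0573 / (0.75·0.0573 + 0.45·0.9427) ≈ 0.0920
After 'absent': P(author M) = 0.25·0.0920 / (0.25·0.0920 + 0.55·0.9080) ≈ 0.0440
After 'present': P(author M) = 0.75·0.0440 / (0.75·0.0440 + 0.45·0.9560) ≈ 0.0713

0.071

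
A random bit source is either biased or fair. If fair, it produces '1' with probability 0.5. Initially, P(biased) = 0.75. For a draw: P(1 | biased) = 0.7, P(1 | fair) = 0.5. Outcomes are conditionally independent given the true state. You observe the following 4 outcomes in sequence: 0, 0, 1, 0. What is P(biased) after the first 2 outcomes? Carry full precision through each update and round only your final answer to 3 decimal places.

After '0': P(biased) = 0.3·0.7500 / (0.3·0.7500 + 0.5·0.2500) ≈ 0.6429
After '0': P(biased) = 0.3·0.6429 / (0.3·0.6429 + 0.5·0.3571) ≈ 0.5192

0.519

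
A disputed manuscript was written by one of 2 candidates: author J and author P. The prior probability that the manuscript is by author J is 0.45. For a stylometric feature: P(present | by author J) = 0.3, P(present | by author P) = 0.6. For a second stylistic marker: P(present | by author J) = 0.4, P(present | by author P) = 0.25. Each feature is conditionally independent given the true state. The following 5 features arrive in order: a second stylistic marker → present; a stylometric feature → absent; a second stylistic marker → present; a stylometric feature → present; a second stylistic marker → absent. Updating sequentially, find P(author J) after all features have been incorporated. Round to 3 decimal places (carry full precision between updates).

0.595

After a second stylistic marker='present': P(author J) = 0.4·0.4500 / (0.4·0.4500 + 0.25·0.5500) ≈ 0.5669
After a stylometric feature='absent': P(author J) = 0.7·0.5669 / (0.7·0.5669 + 0.4·0.4331) ≈ 0.6961
After a second stylistic marker='present': P(author J) = 0.4·0.6961 / (0.4·0.6961 + 0.25·0.3039) ≈ 0.7857
After a stylometric feature='present': P(author J) = 0.3·0.7857 / (0.3·0.7857 + 0.6·0.2143) ≈ 0.6470
After a second stylistic marker='absent': P(author J) = 0.6·0.6470 / (0.6·0.6470 + 0.75·0.3530) ≈ 0.5945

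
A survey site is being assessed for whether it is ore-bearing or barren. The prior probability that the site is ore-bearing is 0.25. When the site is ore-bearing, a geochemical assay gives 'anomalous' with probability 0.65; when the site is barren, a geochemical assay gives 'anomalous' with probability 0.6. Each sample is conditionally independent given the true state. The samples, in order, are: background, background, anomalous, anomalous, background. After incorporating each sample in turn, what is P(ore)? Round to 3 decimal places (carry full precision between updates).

0.208

Apply Bayes' rule sequentially, carrying P(ore) forward.
After 'background': P(ore) = 0.35·0.2500 / (0.35·0.2500 + 0.4·0.7500) ≈ 0.2258
After 'background': P(ore) = 0.35·0.2258 / (0.35·0.2258 + 0.4·0.7742) ≈ 0.2033
After 'anomalous': P(ore) = 0.65·0.2033 / (0.65·0.2033 + 0.6·0.7967) ≈ 0.2166
After 'anomalous': P(ore) = 0.65·0.2166 / (0.65·0.2166 + 0.6·0.7834) ≈ 0.2305
After 'background': P(ore) = 0.35·0.2305 / (0.35·0.2305 + 0.4·0.7695) ≈ 0.2077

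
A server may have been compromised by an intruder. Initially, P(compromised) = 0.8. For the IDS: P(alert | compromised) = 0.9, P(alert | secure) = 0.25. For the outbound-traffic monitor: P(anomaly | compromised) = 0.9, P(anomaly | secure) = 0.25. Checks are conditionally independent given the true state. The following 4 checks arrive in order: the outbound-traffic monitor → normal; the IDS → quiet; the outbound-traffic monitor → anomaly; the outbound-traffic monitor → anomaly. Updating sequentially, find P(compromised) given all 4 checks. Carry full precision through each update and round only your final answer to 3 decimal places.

0.480

After the outbound-traffic monitor='normal': P(compromised) = 0.1·0.8000 / (0.1·0.8000 + 0.75·0.2000) ≈ 0.3478
After the IDS='quiet': P(compromised) = 0.1·0.3478 / (0.1·0.3478 + 0.75·0.6522) ≈ 0.0664
After the outbound-traffic monitor='anomaly': P(compromised) = 0.9·0.0664 / (0.9·0.0664 + 0.25·0.9336) ≈ 0.2038
After the outbound-traffic monitor='anomaly': P(compromised) = 0.9·0.2038 / (0.9·0.2038 + 0.25·0.7962) ≈ 0.4796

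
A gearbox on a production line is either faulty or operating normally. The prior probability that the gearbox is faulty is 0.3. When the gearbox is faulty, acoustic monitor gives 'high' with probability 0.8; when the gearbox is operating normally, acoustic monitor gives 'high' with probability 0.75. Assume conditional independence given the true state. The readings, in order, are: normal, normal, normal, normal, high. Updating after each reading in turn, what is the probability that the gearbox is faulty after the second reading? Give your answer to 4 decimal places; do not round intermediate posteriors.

After 'normal': P(faulty) = 0.2·0.3000 / (0.2·0.3000 + 0.25·0.7000) ≈ 0.2553
After 'normal': P(faulty) = 0.2·0.2553 / (0.2·0.2553 + 0.25·0.7447) ≈ 0.2152

0.2152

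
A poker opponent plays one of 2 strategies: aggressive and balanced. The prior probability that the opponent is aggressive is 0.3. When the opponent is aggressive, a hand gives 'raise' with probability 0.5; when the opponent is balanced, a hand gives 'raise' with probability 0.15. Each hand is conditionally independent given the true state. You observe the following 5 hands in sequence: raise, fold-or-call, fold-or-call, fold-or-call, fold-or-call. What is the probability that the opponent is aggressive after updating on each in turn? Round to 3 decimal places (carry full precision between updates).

After 'raise': P(aggressive) = 0.5·0.3000 / (0.5·0.3000 + 0.15·0.7000) ≈ 0.5882
After 'fold-or-call': P(aggressive) = 0.5·0.5882 / (0.5·0.5882 + 0.85·0.4118) ≈ 0.4566
After 'fold-or-call': P(aggressive) = 0.5·0.4566 / (0.5·0.4566 + 0.85·0.5434) ≈ 0.3308
After 'fold-or-call': P(aggressive) = 0.5·0.3308 / (0.5·0.3308 + 0.85·0.6692) ≈ 0.2253
After 'fold-or-call': P(aggressive) = 0.5·0.2253 / (0.5·0.2253 + 0.85·0.7747) ≈ 0.1461

0.146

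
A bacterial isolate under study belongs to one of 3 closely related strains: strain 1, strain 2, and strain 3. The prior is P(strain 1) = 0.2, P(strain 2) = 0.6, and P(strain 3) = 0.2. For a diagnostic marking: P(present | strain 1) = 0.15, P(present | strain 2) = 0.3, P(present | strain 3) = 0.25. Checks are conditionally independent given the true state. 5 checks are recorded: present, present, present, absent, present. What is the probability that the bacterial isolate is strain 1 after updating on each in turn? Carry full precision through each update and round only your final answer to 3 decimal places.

0.021

After 'present': normaliser = 0.15·0.2000 + 0.3·0.6000 + 0.25·0.2000; P(strain 1) ≈ 0.1154, P(strain 2) ≈ 0.6923, P(strain 3) ≈ 0.1923
After 'present': normaliser = 0.15·0.1154 + 0.3·0.6923 + 0.25·0.1923; P(strain 1) ≈ 0.0634, P(strain 2) ≈ 0.7606, P(strain 3) ≈ 0.1761
After 'present': normaliser = 0.15·0.0634 + 0.3·0.7606 + 0.25·0.1761; P(strain 1) ≈ 0.0338, P(strain 2) ≈ 0.8100, P(strain 3) ≈ 0.1562
After 'absent': normaliser = 0.85·0.0338 + 0.7·0.8100 + 0.75·0.1562; P(strain 1) ≈ 0.0402, P(strain 2) ≈ 0.7954, P(strain 3) ≈ 0.1644
After 'present': normaliser = 0.15·0.0402 + 0.3·0.7954 + 0.25·0.1644; P(strain 1) ≈ 0.0211, P(strain 2) ≈ 0.8351, P(strain 3) ≈ 0.1438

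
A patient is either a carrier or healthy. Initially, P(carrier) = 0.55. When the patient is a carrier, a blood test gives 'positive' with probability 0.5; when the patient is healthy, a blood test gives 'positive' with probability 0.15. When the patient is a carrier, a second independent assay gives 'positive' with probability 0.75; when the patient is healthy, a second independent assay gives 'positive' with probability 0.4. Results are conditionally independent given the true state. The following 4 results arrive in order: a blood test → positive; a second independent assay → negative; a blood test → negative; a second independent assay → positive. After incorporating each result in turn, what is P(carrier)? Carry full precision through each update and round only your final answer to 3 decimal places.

0.652

After a blood test='positive': P(carrier) = 0.5·0.5500 / (0.5·0.5500 + 0.15·0.4500) ≈ 0.8029
After a second independent assay='negative': P(carrier) = 0.25·0.8029 / (0.25·0.8029 + 0.6·0.1971) ≈ 0.6293
After a blood test='negative': P(carrier) = 0.5·0.6293 / (0.5·0.6293 + 0.85·0.3707) ≈ 0.4996
After a second independent assay='positive': P(carrier) = 0.75·0.4996 / (0.75·0.4996 + 0.4·0.5004) ≈ 0.6518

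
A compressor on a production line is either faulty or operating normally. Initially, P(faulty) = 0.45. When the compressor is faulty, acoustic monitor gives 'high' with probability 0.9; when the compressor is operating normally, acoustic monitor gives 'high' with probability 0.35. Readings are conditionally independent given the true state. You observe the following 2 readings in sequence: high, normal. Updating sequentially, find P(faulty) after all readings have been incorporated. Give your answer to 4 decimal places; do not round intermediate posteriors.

After 'high': P(faulty) = 0.9·0.4500 / (0.9·0.4500 + 0.35·0.5500) ≈ 0.6778
After 'normal': P(faulty) = 0.1·0.6778 / (0.1·0.6778 + 0.65·0.3222) ≈ 0.2445

0.2445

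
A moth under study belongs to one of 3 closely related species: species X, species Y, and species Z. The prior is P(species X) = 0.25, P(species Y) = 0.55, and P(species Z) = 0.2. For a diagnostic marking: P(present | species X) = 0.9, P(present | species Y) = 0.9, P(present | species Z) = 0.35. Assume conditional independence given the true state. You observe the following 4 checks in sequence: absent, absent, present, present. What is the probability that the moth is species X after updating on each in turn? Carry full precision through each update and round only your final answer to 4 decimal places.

0.1203

After 'absent': normaliser = 0.1·0.2500 + 0.1·0.5500 + 0.65·0.2000; P(species X) ≈ 0.1190, P(species Y) ≈ 0.2619, P(species Z) ≈ 0.6190
After 'absent': normaliser = 0.1·0.1190 + 0.1·0.2619 + 0.65·0.6190; P(species X) ≈ 0.0270, P(species Y) ≈ 0.0595, P(species Z) ≈ 0.9135
After 'present': normaliser = 0.9·0.0270 + 0.9·0.0595 + 0.35·0.9135; P(species X) ≈ 0.0612, P(species Y) ≈ 0.1346, P(species Z) ≈ 0.8042
After 'present': normaliser = 0.9·0.0612 + 0.9·0.1346 + 0.35·0.8042; P(species X) ≈ 0.1203, P(species Y) ≈ 0.2647, P(species Z) ≈ 0.6150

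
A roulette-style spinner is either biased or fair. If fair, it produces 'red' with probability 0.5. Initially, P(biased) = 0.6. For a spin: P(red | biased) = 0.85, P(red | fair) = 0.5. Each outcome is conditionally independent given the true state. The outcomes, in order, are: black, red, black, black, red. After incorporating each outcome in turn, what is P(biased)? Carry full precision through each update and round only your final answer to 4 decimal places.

0.1048

After 'black': P(biased) = 0.15·0.6000 / (0.15·0.6000 + 0.5·0.4000) ≈ 0.3103
After 'red': P(biased) = 0.85·0.3103 / (0.85·0.3103 + 0.5·0.6897) ≈ 0.4334
After 'black': P(biased) = 0.15·0.4334 / (0.15·0.4334 + 0.5·0.5666) ≈ 0.1867
After 'black': P(biased) = 0.15·0.1867 / (0.15·0.1867 + 0.5·0.8133) ≈ 0.0644
After 'red': P(biased) = 0.85·0.0644 / (0.85·0.0644 + 0.5·0.9356) ≈ 0.1048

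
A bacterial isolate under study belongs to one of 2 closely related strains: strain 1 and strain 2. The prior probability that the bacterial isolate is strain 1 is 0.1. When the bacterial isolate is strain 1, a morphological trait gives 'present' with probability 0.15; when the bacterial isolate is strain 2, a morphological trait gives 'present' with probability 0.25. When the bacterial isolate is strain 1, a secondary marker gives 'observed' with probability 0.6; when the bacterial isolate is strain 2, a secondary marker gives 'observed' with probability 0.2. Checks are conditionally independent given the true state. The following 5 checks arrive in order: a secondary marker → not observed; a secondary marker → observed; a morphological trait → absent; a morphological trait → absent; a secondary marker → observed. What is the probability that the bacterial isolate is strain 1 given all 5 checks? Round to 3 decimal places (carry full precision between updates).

After a secondary marker='not observed': P(strain 1) = 0.4·0.1000 / (0.4·0.1000 + 0.8·0.9000) ≈ 0.0526
After a secondary marker='observed': P(strain 1) = 0.6·0.0526 / (0.6·0.0526 + 0.2·0.9474) ≈ 0.1429
After a morphological trait='absent': P(strain 1) = 0.85·0.1429 / (0.85·0.1429 + 0.75·0.8571) ≈ 0.1589
After a morphological trait='absent': P(strain 1) = 0.85·0.1589 / (0.85·0.1589 + 0.75·0.8411) ≈ 0.1763
After a secondary marker='observed': P(strain 1) = 0.6·0.1763 / (0.6·0.1763 + 0.2·0.8237) ≈ 0.3911

0.391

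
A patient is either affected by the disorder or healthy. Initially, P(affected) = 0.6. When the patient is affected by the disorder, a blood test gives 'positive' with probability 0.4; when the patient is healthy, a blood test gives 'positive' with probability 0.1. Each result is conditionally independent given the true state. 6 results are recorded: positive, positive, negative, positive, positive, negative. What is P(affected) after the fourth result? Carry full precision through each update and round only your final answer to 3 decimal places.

0.985

After 'positive': P(affected) = 0.4·0.6000 / (0.4·0.6000 + 0.1·0.4000) ≈ 0.8571
After 'positive': P(affected) = 0.4·0.8571 / (0.4·0.8571 + 0.1·0.1429) ≈ 0.9600
After 'negative': P(affected) = 0.6·0.9600 / (0.6·0.9600 + 0.9·0.0400) ≈ 0.9412
After 'positive': P(affected) = 0.4·0.9412 / (0.4·0.9412 + 0.1·0.0588) ≈ 0.9846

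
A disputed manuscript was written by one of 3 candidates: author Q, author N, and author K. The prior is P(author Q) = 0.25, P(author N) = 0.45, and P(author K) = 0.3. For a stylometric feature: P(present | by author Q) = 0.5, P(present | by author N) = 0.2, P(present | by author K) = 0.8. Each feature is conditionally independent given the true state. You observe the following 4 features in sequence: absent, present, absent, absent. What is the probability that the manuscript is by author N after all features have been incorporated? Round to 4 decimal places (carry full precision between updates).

0.7242

Each posterior becomes the prior for the next update.
After 'absent': normaliser = 0.5·0.2500 + 0.8·0.4500 + 0.2·0.3000; P(author Q) ≈ 0.2294, P(author N) ≈ 0.6606, P(author K) ≈ 0.1101
After 'present': normaliser = 0.5·0.2294 + 0.2·0.6606 + 0.8·0.1101; P(author Q) ≈ 0.3425, P(author N) ≈ 0.3945, P(author K) ≈ 0.2630
After 'absent': normaliser = 0.5·0.3425 + 0.8·0.3945 + 0.2·0.2630; P(author Q) ≈ 0.3174, P(author N) ≈ 0.5851, P(author K) ≈ 0.0975
After 'absent': normaliser = 0.5·0.3174 + 0.8·0.5851 + 0.2·0.0975; P(author Q) ≈ 0.2456, P(author N) ≈ 0.7242, P(author K) ≈ 0.0302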